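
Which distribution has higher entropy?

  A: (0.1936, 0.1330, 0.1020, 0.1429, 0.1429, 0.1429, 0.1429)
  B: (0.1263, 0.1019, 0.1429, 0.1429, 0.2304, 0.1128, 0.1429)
A

Both distributions are close to uniform, making this a harder comparison.

H(A) = 2.7858 bits
H(B) = 2.7590 bits

The distribution closer to uniform has higher entropy.
Answer: A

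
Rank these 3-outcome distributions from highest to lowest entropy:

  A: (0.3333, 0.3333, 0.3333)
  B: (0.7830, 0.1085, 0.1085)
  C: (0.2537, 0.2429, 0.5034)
A > C > B

Key insight: Entropy is maximized by uniform distributions and minimized by concentrated distributions.

- Uniform distributions have maximum entropy log₂(3) = 1.5850 bits
- The more "peaked" or concentrated a distribution, the lower its entropy

Entropies:
  H(A) = 1.5850 bits
  H(B) = 0.9717 bits
  H(C) = 1.4964 bits

Ranking: A > C > B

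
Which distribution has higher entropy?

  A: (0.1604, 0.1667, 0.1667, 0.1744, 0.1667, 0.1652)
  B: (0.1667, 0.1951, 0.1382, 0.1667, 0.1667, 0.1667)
A

Both distributions are close to uniform, making this a harder comparison.

H(A) = 2.5845 bits
H(B) = 2.5779 bits

The distribution closer to uniform has higher entropy.
Answer: A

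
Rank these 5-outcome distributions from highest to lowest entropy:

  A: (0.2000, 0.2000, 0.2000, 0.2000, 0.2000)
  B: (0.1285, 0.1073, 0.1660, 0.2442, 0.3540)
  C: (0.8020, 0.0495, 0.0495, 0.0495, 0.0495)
A > B > C

Key insight: Entropy is maximized by uniform distributions and minimized by concentrated distributions.

- Uniform distributions have maximum entropy log₂(5) = 2.3219 bits
- The more "peaked" or concentrated a distribution, the lower its entropy

Entropies:
  H(A) = 2.3219 bits
  H(B) = 2.1830 bits
  H(C) = 1.1139 bits

Ranking: A > B > C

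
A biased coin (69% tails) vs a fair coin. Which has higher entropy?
Fair coin

The fair coin is uniform (p=0.5), maximizing binary entropy at 1 bit. The biased coin has H(0.69) ≈ 0.893 bits — its outcome is more predictable, so its entropy is lower.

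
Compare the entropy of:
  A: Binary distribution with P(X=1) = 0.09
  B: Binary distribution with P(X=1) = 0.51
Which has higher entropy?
B

For binary distributions, entropy is maximized at p=0.5 and decreases as p moves toward 0 or 1.

H(A) = H(0.09) = 0.4365 bits
H(B) = H(0.51) = 0.9997 bits

Distribution B (p=0.51) is closer to uniform (p=0.5), so it has higher entropy.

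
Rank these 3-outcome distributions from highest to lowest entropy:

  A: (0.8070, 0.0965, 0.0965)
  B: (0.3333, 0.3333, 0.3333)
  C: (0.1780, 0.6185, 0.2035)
B > C > A

Key insight: Entropy is maximized by uniform distributions and minimized by concentrated distributions.

- Uniform distributions have maximum entropy log₂(3) = 1.5850 bits
- The more "peaked" or concentrated a distribution, the lower its entropy

Entropies:
  H(A) = 0.9007 bits
  H(B) = 1.5850 bits
  H(C) = 1.3394 bits

Ranking: B > C > A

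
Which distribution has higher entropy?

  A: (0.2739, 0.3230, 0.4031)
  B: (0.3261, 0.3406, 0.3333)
B

Both distributions are close to uniform, making this a harder comparison.

H(A) = 1.5667 bits
H(B) = 1.5847 bits

The distribution closer to uniform has higher entropy.
Answer: B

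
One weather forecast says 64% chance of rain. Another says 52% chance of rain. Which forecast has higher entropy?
52% forecast

Treat each forecast as a Bernoulli distribution. Binary entropy is maximized at p=0.5 and falls off symmetrically toward 0 or 1. The 52% forecast is closer to 50%, so it is more uncertain. H(64%) ≈ 0.943 bits, H(52%) ≈ 0.999 bits.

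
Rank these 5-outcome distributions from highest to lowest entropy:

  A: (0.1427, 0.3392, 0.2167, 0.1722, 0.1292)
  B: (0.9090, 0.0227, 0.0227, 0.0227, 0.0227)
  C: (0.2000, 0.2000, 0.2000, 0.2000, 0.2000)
C > A > B

Key insight: Entropy is maximized by uniform distributions and minimized by concentrated distributions.

- Uniform distributions have maximum entropy log₂(5) = 2.3219 bits
- The more "peaked" or concentrated a distribution, the lower its entropy

Entropies:
  H(A) = 2.2265 bits
  H(B) = 0.6218 bits
  H(C) = 2.3219 bits

Ranking: C > A > B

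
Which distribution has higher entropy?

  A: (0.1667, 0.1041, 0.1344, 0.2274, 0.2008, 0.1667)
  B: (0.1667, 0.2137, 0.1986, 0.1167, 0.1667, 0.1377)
B

Both distributions are close to uniform, making this a harder comparison.

H(A) = 2.5415 bits
H(B) = 2.5561 bits

The distribution closer to uniform has higher entropy.
Answer: B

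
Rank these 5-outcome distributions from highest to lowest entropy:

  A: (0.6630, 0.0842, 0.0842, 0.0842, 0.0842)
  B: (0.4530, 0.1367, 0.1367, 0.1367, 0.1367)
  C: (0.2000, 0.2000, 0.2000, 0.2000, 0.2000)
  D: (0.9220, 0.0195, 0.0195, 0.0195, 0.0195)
C > B > A > D

Key insight: Entropy is maximized by uniform distributions and minimized by concentrated distributions.

Entropies:
  H(A) = 1.5959 bits
  H(B) = 2.0876 bits
  H(C) = 2.3219 bits
  H(D) = 0.5511 bits

Ranking: C > B > A > D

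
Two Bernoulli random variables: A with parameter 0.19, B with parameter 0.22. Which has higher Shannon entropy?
B

For binary distributions, entropy is maximized at p=0.5 and decreases as p moves toward 0 or 1.

H(A) = H(0.19) = 0.7015 bits
H(B) = H(0.22) = 0.7602 bits

Distribution B (p=0.22) is closer to uniform (p=0.5), so it has higher entropy.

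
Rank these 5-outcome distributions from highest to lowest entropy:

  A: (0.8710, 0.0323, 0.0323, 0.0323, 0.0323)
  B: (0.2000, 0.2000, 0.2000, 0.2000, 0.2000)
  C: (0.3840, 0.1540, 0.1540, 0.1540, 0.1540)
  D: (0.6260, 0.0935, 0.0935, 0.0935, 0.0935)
B > C > D > A

Key insight: Entropy is maximized by uniform distributions and minimized by concentrated distributions.

Entropies:
  H(A) = 0.8127 bits
  H(B) = 2.3219 bits
  H(C) = 2.1928 bits
  H(D) = 1.7017 bits

Ranking: B > C > D > A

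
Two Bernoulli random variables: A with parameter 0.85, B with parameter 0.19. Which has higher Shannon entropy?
B

For binary distributions, entropy is maximized at p=0.5 and decreases as p moves toward 0 or 1.

H(A) = H(0.85) = 0.6098 bits
H(B) = H(0.19) = 0.7015 bits

Distribution B (p=0.19) is closer to uniform (p=0.5), so it has higher entropy.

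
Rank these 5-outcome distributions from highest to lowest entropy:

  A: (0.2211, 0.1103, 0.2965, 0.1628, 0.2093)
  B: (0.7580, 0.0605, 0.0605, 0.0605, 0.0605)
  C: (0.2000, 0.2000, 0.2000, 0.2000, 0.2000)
C > A > B

Key insight: Entropy is maximized by uniform distributions and minimized by concentrated distributions.

- Uniform distributions have maximum entropy log₂(5) = 2.3219 bits
- The more "peaked" or concentrated a distribution, the lower its entropy

Entropies:
  H(A) = 2.2508 bits
  H(B) = 1.2824 bits
  H(C) = 2.3219 bits

Ranking: C > A > B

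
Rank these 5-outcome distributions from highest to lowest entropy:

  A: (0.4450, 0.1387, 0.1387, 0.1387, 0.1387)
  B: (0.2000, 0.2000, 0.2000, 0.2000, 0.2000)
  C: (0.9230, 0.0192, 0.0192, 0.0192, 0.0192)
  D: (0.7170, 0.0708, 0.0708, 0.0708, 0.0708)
B > A > D > C

Key insight: Entropy is maximized by uniform distributions and minimized by concentrated distributions.

Entropies:
  H(A) = 2.1013 bits
  H(B) = 2.3219 bits
  H(C) = 0.5455 bits
  H(D) = 1.4255 bits

Ranking: B > A > D > C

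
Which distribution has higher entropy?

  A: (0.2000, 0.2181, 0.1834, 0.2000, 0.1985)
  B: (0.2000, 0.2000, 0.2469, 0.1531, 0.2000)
A

Both distributions are close to uniform, making this a harder comparison.

H(A) = 2.3197 bits
H(B) = 2.3059 bits

The distribution closer to uniform has higher entropy.
Answer: A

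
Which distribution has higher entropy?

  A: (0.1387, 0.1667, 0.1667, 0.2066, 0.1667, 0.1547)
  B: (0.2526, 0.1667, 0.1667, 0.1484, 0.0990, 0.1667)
A

Both distributions are close to uniform, making this a harder comparison.

H(A) = 2.5743 bits
H(B) = 2.5327 bits

The distribution closer to uniform has higher entropy.
Answer: A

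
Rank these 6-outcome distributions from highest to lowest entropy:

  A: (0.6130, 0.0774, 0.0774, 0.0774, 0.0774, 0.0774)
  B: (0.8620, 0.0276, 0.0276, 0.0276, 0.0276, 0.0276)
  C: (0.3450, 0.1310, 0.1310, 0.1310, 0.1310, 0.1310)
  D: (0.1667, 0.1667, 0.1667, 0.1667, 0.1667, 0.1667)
D > C > A > B

Key insight: Entropy is maximized by uniform distributions and minimized by concentrated distributions.

Entropies:
  H(A) = 1.8614 bits
  H(B) = 0.8994 bits
  H(C) = 2.4504 bits
  H(D) = 2.5850 bits

Ranking: D > C > A > B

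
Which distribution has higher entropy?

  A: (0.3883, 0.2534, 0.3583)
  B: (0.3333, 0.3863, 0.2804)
B

Both distributions are close to uniform, making this a harder comparison.

H(A) = 1.5624 bits
H(B) = 1.5728 bits

The distribution closer to uniform has higher entropy.
Answer: B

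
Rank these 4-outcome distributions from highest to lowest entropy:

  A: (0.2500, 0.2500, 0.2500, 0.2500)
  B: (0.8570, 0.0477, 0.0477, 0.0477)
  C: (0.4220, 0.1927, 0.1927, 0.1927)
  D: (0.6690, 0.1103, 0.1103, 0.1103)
A > C > D > B

Key insight: Entropy is maximized by uniform distributions and minimized by concentrated distributions.

Entropies:
  H(A) = 2.0000 bits
  H(B) = 0.8187 bits
  H(C) = 1.8985 bits
  H(D) = 1.4406 bits

Ranking: A > C > D > B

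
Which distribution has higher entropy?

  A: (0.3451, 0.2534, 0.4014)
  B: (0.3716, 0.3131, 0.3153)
B

Both distributions are close to uniform, making this a harder comparison.

H(A) = 1.5602 bits
H(B) = 1.5803 bits

The distribution closer to uniform has higher entropy.
Answer: B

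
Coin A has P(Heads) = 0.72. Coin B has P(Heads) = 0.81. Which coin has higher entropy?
A

For binary distributions, entropy is maximized at p=0.5 and decreases as p moves toward 0 or 1.

H(A) = H(0.72) = 0.8555 bits
H(B) = H(0.81) = 0.7015 bits

Distribution A (p=0.72) is closer to uniform (p=0.5), so it has higher entropy.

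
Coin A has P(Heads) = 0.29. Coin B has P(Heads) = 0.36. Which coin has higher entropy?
B

For binary distributions, entropy is maximized at p=0.5 and decreases as p moves toward 0 or 1.

H(A) = H(0.29) = 0.8687 bits
H(B) = H(0.36) = 0.9427 bits

Distribution B (p=0.36) is closer to uniform (p=0.5), so it has higher entropy.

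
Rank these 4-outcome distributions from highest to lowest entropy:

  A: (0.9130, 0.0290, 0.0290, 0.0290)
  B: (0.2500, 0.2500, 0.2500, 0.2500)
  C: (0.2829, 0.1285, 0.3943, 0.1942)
B > C > A

Key insight: Entropy is maximized by uniform distributions and minimized by concentrated distributions.

- Uniform distributions have maximum entropy log₂(4) = 2.0000 bits
- The more "peaked" or concentrated a distribution, the lower its entropy

Entropies:
  H(A) = 0.5643 bits
  H(B) = 2.0000 bits
  H(C) = 1.8843 bits

Ranking: B > C > A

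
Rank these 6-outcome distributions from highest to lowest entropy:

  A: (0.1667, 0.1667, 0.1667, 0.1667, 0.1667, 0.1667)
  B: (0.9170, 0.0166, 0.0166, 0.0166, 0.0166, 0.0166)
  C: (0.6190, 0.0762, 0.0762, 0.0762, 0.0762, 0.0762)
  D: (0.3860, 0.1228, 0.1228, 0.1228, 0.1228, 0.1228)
A > D > C > B

Key insight: Entropy is maximized by uniform distributions and minimized by concentrated distributions.

Entropies:
  H(A) = 2.5850 bits
  H(B) = 0.6054 bits
  H(C) = 1.8434 bits
  H(D) = 2.3878 bits

Ranking: A > D > C > B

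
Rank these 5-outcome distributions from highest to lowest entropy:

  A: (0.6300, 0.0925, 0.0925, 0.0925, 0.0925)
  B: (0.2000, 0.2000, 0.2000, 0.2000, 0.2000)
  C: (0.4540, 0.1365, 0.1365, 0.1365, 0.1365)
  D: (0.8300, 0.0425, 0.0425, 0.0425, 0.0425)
B > C > A > D

Key insight: Entropy is maximized by uniform distributions and minimized by concentrated distributions.

Entropies:
  H(A) = 1.6907 bits
  H(B) = 2.3219 bits
  H(C) = 2.0859 bits
  H(D) = 0.9977 bits

Ranking: B > C > A > D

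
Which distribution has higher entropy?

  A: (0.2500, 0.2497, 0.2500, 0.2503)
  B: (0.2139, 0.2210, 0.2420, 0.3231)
A

Both distributions are close to uniform, making this a harder comparison.

H(A) = 2.0000 bits
H(B) = 1.9792 bits

The distribution closer to uniform has higher entropy.
Answer: A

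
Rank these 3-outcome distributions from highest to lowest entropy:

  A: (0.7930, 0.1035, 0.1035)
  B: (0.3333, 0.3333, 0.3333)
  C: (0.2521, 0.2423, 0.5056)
B > C > A

Key insight: Entropy is maximized by uniform distributions and minimized by concentrated distributions.

- Uniform distributions have maximum entropy log₂(3) = 1.5850 bits
- The more "peaked" or concentrated a distribution, the lower its entropy

Entropies:
  H(A) = 0.9427 bits
  H(B) = 1.5850 bits
  H(C) = 1.4941 bits

Ranking: B > C > A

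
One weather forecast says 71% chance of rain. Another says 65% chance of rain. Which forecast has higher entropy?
65% forecast

Treat each forecast as a Bernoulli distribution. Binary entropy is maximized at p=0.5 and falls off symmetrically toward 0 or 1. The 65% forecast is closer to 50%, so it is more uncertain. H(71%) ≈ 0.869 bits, H(65%) ≈ 0.934 bits.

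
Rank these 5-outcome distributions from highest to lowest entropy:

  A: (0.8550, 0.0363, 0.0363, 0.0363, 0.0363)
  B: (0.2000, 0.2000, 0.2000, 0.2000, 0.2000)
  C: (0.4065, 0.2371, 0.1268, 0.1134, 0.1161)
B > C > A

Key insight: Entropy is maximized by uniform distributions and minimized by concentrated distributions.

- Uniform distributions have maximum entropy log₂(5) = 2.3219 bits
- The more "peaked" or concentrated a distribution, the lower its entropy

Entropies:
  H(A) = 0.8872 bits
  H(B) = 2.3219 bits
  H(C) = 2.1149 bits

Ranking: B > C > A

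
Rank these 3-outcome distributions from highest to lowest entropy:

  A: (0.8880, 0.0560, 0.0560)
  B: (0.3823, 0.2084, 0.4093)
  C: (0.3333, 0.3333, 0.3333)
C > B > A

Key insight: Entropy is maximized by uniform distributions and minimized by concentrated distributions.

- Uniform distributions have maximum entropy log₂(3) = 1.5850 bits
- The more "peaked" or concentrated a distribution, the lower its entropy

Entropies:
  H(A) = 0.6179 bits
  H(B) = 1.5293 bits
  H(C) = 1.5850 bits

Ranking: C > B > A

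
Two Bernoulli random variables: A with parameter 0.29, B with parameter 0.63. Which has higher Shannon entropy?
B

For binary distributions, entropy is maximized at p=0.5 and decreases as p moves toward 0 or 1.

H(A) = H(0.29) = 0.8687 bits
H(B) = H(0.63) = 0.9507 bits

Distribution B (p=0.63) is closer to uniform (p=0.5), so it has higher entropy.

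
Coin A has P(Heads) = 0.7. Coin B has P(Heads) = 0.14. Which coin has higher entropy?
A

For binary distributions, entropy is maximized at p=0.5 and decreases as p moves toward 0 or 1.

H(A) = H(0.7) = 0.8813 bits
H(B) = H(0.14) = 0.5842 bits

Distribution A (p=0.7) is closer to uniform (p=0.5), so it has higher entropy.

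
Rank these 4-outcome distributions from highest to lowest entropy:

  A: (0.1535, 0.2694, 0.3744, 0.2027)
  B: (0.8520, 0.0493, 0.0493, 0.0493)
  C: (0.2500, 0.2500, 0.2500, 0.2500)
C > A > B

Key insight: Entropy is maximized by uniform distributions and minimized by concentrated distributions.

- Uniform distributions have maximum entropy log₂(4) = 2.0000 bits
- The more "peaked" or concentrated a distribution, the lower its entropy

Entropies:
  H(A) = 1.9222 bits
  H(B) = 0.8394 bits
  H(C) = 2.0000 bits

Ranking: C > A > B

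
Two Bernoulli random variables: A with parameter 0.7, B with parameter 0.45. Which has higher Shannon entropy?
B

For binary distributions, entropy is maximized at p=0.5 and decreases as p moves toward 0 or 1.

H(A) = H(0.7) = 0.8813 bits
H(B) = H(0.45) = 0.9928 bits

Distribution B (p=0.45) is closer to uniform (p=0.5), so it has higher entropy.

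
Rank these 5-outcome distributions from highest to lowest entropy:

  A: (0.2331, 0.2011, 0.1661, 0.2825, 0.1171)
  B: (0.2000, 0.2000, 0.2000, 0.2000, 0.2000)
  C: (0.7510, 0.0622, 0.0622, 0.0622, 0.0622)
B > A > C

Key insight: Entropy is maximized by uniform distributions and minimized by concentrated distributions.

- Uniform distributions have maximum entropy log₂(5) = 2.3219 bits
- The more "peaked" or concentrated a distribution, the lower its entropy

Entropies:
  H(A) = 2.2629 bits
  H(B) = 2.3219 bits
  H(C) = 1.3077 bits

Ranking: B > A > C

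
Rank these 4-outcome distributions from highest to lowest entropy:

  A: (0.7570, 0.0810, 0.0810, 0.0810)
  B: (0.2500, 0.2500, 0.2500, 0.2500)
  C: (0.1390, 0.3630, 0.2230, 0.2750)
B > C > A

Key insight: Entropy is maximized by uniform distributions and minimized by concentrated distributions.

- Uniform distributions have maximum entropy log₂(4) = 2.0000 bits
- The more "peaked" or concentrated a distribution, the lower its entropy

Entropies:
  H(A) = 1.1851 bits
  H(B) = 2.0000 bits
  H(C) = 1.9214 bits

Ranking: B > C > A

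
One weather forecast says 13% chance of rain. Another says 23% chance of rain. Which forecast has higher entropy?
23% forecast

Treat each forecast as a Bernoulli distribution. Binary entropy is maximized at p=0.5 and falls off symmetrically toward 0 or 1. The 23% forecast is closer to 50%, so it is more uncertain. H(13%) ≈ 0.557 bits, H(23%) ≈ 0.778 bits.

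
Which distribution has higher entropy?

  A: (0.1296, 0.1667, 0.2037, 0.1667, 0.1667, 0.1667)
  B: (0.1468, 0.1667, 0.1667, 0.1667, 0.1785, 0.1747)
B

Both distributions are close to uniform, making this a harder comparison.

H(A) = 2.5730 bits
H(B) = 2.5823 bits

The distribution closer to uniform has higher entropy.
Answer: B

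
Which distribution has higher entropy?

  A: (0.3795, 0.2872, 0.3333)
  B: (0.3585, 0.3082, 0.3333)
B

Both distributions are close to uniform, making this a harder comparison.

H(A) = 1.5757 bits
H(B) = 1.5822 bits

The distribution closer to uniform has higher entropy.
Answer: B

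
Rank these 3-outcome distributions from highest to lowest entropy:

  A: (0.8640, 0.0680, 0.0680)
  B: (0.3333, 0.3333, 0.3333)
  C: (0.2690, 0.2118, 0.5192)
B > C > A

Key insight: Entropy is maximized by uniform distributions and minimized by concentrated distributions.

- Uniform distributions have maximum entropy log₂(3) = 1.5850 bits
- The more "peaked" or concentrated a distribution, the lower its entropy

Entropies:
  H(A) = 0.7097 bits
  H(B) = 1.5850 bits
  H(C) = 1.4748 bits

Ranking: B > C > A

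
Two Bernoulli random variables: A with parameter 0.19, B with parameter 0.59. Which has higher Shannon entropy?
B

For binary distributions, entropy is maximized at p=0.5 and decreases as p moves toward 0 or 1.

H(A) = H(0.19) = 0.7015 bits
H(B) = H(0.59) = 0.9765 bits

Distribution B (p=0.59) is closer to uniform (p=0.5), so it has higher entropy.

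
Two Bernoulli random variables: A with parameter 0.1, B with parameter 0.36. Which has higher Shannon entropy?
B

For binary distributions, entropy is maximized at p=0.5 and decreases as p moves toward 0 or 1.

H(A) = H(0.1) = 0.4690 bits
H(B) = H(0.36) = 0.9427 bits

Distribution B (p=0.36) is closer to uniform (p=0.5), so it has higher entropy.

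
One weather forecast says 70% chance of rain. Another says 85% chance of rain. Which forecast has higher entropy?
70% forecast

Treat each forecast as a Bernoulli distribution. Binary entropy is maximized at p=0.5 and falls off symmetrically toward 0 or 1. The 70% forecast is closer to 50%, so it is more uncertain. H(70%) ≈ 0.881 bits, H(85%) ≈ 0.610 bits.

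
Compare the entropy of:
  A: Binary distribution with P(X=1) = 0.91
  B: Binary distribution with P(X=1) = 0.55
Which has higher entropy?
B

For binary distributions, entropy is maximized at p=0.5 and decreases as p moves toward 0 or 1.

H(A) = H(0.91) = 0.4365 bits
H(B) = H(0.55) = 0.9928 bits

Distribution B (p=0.55) is closer to uniform (p=0.5), so it has higher entropy.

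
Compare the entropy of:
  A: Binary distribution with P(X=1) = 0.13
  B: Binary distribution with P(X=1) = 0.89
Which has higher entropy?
A

For binary distributions, entropy is maximized at p=0.5 and decreases as p moves toward 0 or 1.

H(A) = H(0.13) = 0.5574 bits
H(B) = H(0.89) = 0.4999 bits

Distribution A (p=0.13) is closer to uniform (p=0.5), so it has higher entropy.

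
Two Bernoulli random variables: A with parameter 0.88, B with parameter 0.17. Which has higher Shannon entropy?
B

For binary distributions, entropy is maximized at p=0.5 and decreases as p moves toward 0 or 1.

H(A) = H(0.88) = 0.5294 bits
H(B) = H(0.17) = 0.6577 bits

Distribution B (p=0.17) is closer to uniform (p=0.5), so it has higher entropy.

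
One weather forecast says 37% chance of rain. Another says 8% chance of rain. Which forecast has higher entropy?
37% forecast

Treat each forecast as a Bernoulli distribution. Binary entropy is maximized at p=0.5 and falls off symmetrically toward 0 or 1. The 37% forecast is closer to 50%, so it is more uncertain. H(37%) ≈ 0.951 bits, H(8%) ≈ 0.402 bits.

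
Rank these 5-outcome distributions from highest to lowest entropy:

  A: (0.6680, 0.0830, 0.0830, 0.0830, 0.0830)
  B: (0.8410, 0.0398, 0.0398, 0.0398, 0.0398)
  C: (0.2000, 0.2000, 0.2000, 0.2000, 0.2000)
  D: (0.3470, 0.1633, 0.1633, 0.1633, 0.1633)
C > D > A > B

Key insight: Entropy is maximized by uniform distributions and minimized by concentrated distributions.

Entropies:
  H(A) = 1.5810 bits
  H(B) = 0.9499 bits
  H(C) = 2.3219 bits
  H(D) = 2.2374 bits

Ranking: C > D > A > B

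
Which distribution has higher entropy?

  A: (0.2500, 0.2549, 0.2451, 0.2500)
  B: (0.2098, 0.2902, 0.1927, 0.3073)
A

Both distributions are close to uniform, making this a harder comparison.

H(A) = 1.9999 bits
H(B) = 1.9715 bits

The distribution closer to uniform has higher entropy.
Answer: A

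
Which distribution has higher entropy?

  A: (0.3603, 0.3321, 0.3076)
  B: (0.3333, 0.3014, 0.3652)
A

Both distributions are close to uniform, making this a harder comparison.

H(A) = 1.5820 bits
H(B) = 1.5806 bits

The distribution closer to uniform has higher entropy.
Answer: A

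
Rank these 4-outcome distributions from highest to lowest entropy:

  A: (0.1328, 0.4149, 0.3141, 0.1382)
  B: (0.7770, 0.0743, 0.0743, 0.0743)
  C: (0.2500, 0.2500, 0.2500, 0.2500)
C > A > B

Key insight: Entropy is maximized by uniform distributions and minimized by concentrated distributions.

- Uniform distributions have maximum entropy log₂(4) = 2.0000 bits
- The more "peaked" or concentrated a distribution, the lower its entropy

Entropies:
  H(A) = 1.8326 bits
  H(B) = 1.1191 bits
  H(C) = 2.0000 bits

Ranking: C > A > B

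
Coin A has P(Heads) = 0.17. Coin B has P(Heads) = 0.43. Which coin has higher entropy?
B

For binary distributions, entropy is maximized at p=0.5 and decreases as p moves toward 0 or 1.

H(A) = H(0.17) = 0.6577 bits
H(B) = H(0.43) = 0.9858 bits

Distribution B (p=0.43) is closer to uniform (p=0.5), so it has higher entropy.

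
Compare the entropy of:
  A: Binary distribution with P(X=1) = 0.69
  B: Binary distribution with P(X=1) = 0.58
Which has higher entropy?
B

For binary distributions, entropy is maximized at p=0.5 and decreases as p moves toward 0 or 1.

H(A) = H(0.69) = 0.8932 bits
H(B) = H(0.58) = 0.9815 bits

Distribution B (p=0.58) is closer to uniform (p=0.5), so it has higher entropy.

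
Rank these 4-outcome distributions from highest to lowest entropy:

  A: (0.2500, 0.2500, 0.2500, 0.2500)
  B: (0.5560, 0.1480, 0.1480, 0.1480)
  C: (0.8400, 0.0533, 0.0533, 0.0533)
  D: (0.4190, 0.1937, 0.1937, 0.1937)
A > D > B > C

Key insight: Entropy is maximized by uniform distributions and minimized by concentrated distributions.

Entropies:
  H(A) = 2.0000 bits
  H(B) = 1.6947 bits
  H(C) = 0.8879 bits
  H(D) = 1.9018 bits

Ranking: A > D > B > C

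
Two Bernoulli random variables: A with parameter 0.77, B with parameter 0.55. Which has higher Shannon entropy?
B

For binary distributions, entropy is maximized at p=0.5 and decreases as p moves toward 0 or 1.

H(A) = H(0.77) = 0.7780 bits
H(B) = H(0.55) = 0.9928 bits

Distribution B (p=0.55) is closer to uniform (p=0.5), so it has higher entropy.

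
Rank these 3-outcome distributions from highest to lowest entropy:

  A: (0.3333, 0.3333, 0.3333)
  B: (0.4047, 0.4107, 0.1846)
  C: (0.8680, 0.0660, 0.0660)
A > B > C

Key insight: Entropy is maximized by uniform distributions and minimized by concentrated distributions.

- Uniform distributions have maximum entropy log₂(3) = 1.5850 bits
- The more "peaked" or concentrated a distribution, the lower its entropy

Entropies:
  H(A) = 1.5850 bits
  H(B) = 1.5054 bits
  H(C) = 0.6949 bits

Ranking: A > B > C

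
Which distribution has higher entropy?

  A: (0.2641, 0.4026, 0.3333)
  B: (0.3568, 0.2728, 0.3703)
B

Both distributions are close to uniform, making this a harder comparison.

H(A) = 1.5640 bits
H(B) = 1.5725 bits

The distribution closer to uniform has higher entropy.
Answer: B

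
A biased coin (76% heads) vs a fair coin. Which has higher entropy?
Fair coin

The fair coin is uniform (p=0.5), maximizing binary entropy at 1 bit. The biased coin has H(0.76) ≈ 0.795 bits — its outcome is more predictable, so its entropy is lower.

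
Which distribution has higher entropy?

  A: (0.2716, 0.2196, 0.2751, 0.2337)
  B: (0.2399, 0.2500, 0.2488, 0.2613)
B

Both distributions are close to uniform, making this a harder comparison.

H(A) = 1.9934 bits
H(B) = 1.9993 bits

The distribution closer to uniform has higher entropy.
Answer: B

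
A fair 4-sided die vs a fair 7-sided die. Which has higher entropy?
7-sided die

Both are uniform distributions; for uniform over n outcomes, H = log₂(n). H(4-sided) = log₂(4) = 2.000 bits and H(7-sided) = log₂(7) = 2.807 bits. More outcomes in a uniform distribution means higher entropy.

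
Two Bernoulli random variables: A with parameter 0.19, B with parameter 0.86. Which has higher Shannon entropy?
A

For binary distributions, entropy is maximized at p=0.5 and decreases as p moves toward 0 or 1.

H(A) = H(0.19) = 0.7015 bits
H(B) = H(0.86) = 0.5842 bits

Distribution A (p=0.19) is closer to uniform (p=0.5), so it has higher entropy.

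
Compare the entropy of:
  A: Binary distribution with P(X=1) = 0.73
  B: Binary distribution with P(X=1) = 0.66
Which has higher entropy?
B

For binary distributions, entropy is maximized at p=0.5 and decreases as p moves toward 0 or 1.

H(A) = H(0.73) = 0.8415 bits
H(B) = H(0.66) = 0.9248 bits

Distribution B (p=0.66) is closer to uniform (p=0.5), so it has higher entropy.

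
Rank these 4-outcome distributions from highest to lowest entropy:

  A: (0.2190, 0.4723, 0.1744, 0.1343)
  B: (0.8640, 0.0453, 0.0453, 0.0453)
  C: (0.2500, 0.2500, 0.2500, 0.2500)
C > A > B

Key insight: Entropy is maximized by uniform distributions and minimized by concentrated distributions.

- Uniform distributions have maximum entropy log₂(4) = 2.0000 bits
- The more "peaked" or concentrated a distribution, the lower its entropy

Entropies:
  H(A) = 1.8193 bits
  H(B) = 0.7892 bits
  H(C) = 2.0000 bits

Ranking: C > A > B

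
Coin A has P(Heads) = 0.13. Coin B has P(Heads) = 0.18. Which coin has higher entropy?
B

For binary distributions, entropy is maximized at p=0.5 and decreases as p moves toward 0 or 1.

H(A) = H(0.13) = 0.5574 bits
H(B) = H(0.18) = 0.6801 bits

Distribution B (p=0.18) is closer to uniform (p=0.5), so it has higher entropy.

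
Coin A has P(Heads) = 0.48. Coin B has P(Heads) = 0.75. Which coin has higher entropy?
A

For binary distributions, entropy is maximized at p=0.5 and decreases as p moves toward 0 or 1.

H(A) = H(0.48) = 0.9988 bits
H(B) = H(0.75) = 0.8113 bits

Distribution A (p=0.48) is closer to uniform (p=0.5), so it has higher entropy.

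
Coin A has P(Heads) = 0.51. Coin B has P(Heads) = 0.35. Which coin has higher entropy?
A

For binary distributions, entropy is maximized at p=0.5 and decreases as p moves toward 0 or 1.

H(A) = H(0.51) = 0.9997 bits
H(B) = H(0.35) = 0.9341 bits

Distribution A (p=0.51) is closer to uniform (p=0.5), so it has higher entropy.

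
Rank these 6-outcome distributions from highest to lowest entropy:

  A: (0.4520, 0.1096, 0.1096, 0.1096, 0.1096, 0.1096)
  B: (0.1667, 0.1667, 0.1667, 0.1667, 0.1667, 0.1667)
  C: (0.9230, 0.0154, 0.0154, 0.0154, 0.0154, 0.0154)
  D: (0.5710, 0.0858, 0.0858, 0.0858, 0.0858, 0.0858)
B > A > D > C

Key insight: Entropy is maximized by uniform distributions and minimized by concentrated distributions.

Entropies:
  H(A) = 2.2658 bits
  H(B) = 2.5850 bits
  H(C) = 0.5703 bits
  H(D) = 1.9815 bits

Ranking: B > A > D > C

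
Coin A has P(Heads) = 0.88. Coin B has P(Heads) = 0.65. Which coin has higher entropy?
B

For binary distributions, entropy is maximized at p=0.5 and decreases as p moves toward 0 or 1.

H(A) = H(0.88) = 0.5294 bits
H(B) = H(0.65) = 0.9341 bits

Distribution B (p=0.65) is closer to uniform (p=0.5), so it has higher entropy.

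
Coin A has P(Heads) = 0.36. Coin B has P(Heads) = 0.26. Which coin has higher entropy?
A

For binary distributions, entropy is maximized at p=0.5 and decreases as p moves toward 0 or 1.

H(A) = H(0.36) = 0.9427 bits
H(B) = H(0.26) = 0.8267 bits

Distribution A (p=0.36) is closer to uniform (p=0.5), so it has higher entropy.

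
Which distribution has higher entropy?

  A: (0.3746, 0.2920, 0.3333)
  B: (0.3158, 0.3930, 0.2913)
A

Both distributions are close to uniform, making this a harder comparison.

H(A) = 1.5776 bits
H(B) = 1.5730 bits

The distribution closer to uniform has higher entropy.
Answer: A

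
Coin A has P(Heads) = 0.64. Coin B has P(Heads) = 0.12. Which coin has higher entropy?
A

For binary distributions, entropy is maximized at p=0.5 and decreases as p moves toward 0 or 1.

H(A) = H(0.64) = 0.9427 bits
H(B) = H(0.12) = 0.5294 bits

Distribution A (p=0.64) is closer to uniform (p=0.5), so it has higher entropy.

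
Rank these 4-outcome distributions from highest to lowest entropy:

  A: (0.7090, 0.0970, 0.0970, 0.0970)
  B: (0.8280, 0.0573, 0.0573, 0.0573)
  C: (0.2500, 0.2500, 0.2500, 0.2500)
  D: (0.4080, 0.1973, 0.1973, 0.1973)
C > D > A > B

Key insight: Entropy is maximized by uniform distributions and minimized by concentrated distributions.

Entropies:
  H(A) = 1.3312 bits
  H(B) = 0.9349 bits
  H(C) = 2.0000 bits
  H(D) = 1.9137 bits

Ranking: C > D > A > B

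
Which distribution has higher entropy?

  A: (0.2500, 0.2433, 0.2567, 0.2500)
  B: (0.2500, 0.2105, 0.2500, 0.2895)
A

Both distributions are close to uniform, making this a harder comparison.

H(A) = 1.9997 bits
H(B) = 1.9910 bits

The distribution closer to uniform has higher entropy.
Answer: A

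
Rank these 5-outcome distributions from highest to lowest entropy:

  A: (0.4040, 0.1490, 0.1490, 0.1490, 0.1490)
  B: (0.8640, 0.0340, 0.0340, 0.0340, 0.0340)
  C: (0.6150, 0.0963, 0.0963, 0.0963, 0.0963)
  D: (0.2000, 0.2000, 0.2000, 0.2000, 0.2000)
D > A > C > B

Key insight: Entropy is maximized by uniform distributions and minimized by concentrated distributions.

Entropies:
  H(A) = 2.1652 bits
  H(B) = 0.8457 bits
  H(C) = 1.7315 bits
  H(D) = 2.3219 bits

Ranking: D > A > C > B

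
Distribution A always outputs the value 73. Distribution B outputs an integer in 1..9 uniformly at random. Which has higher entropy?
B

A is deterministic, so H(A) = 0. B is uniform over 9 outcomes, so H(B) = log₂(9) = 3.170 bits. Any distribution with genuine randomness has higher entropy than a deterministic one.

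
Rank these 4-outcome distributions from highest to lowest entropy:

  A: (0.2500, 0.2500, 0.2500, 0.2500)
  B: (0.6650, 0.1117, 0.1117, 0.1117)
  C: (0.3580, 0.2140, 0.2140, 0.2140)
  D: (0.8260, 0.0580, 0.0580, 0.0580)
A > C > B > D

Key insight: Entropy is maximized by uniform distributions and minimized by concentrated distributions.

Entropies:
  H(A) = 2.0000 bits
  H(B) = 1.4509 bits
  H(C) = 1.9586 bits
  H(D) = 0.9426 bits

Ranking: A > C > B > D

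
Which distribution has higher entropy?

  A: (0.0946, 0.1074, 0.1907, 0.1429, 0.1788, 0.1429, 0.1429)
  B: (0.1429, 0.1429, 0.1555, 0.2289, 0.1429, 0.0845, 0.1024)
A

Both distributions are close to uniform, making this a harder comparison.

H(A) = 2.7706 bits
H(B) = 2.7457 bits

The distribution closer to uniform has higher entropy.
Answer: A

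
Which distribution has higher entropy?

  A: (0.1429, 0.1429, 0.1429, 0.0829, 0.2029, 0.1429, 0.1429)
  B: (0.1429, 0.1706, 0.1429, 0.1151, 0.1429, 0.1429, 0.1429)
B

Both distributions are close to uniform, making this a harder comparison.

H(A) = 2.7698 bits
H(B) = 2.7995 bits

The distribution closer to uniform has higher entropy.
Answer: B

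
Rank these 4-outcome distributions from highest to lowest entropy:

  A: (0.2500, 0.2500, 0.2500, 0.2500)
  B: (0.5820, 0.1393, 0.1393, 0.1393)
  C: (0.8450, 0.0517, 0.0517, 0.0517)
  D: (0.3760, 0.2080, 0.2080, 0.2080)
A > D > B > C

Key insight: Entropy is maximized by uniform distributions and minimized by concentrated distributions.

Entropies:
  H(A) = 2.0000 bits
  H(B) = 1.6430 bits
  H(C) = 0.8679 bits
  H(D) = 1.9442 bits

Ranking: A > D > B > C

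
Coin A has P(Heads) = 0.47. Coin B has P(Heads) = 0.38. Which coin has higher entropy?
A

For binary distributions, entropy is maximized at p=0.5 and decreases as p moves toward 0 or 1.

H(A) = H(0.47) = 0.9974 bits
H(B) = H(0.38) = 0.9580 bits

Distribution A (p=0.47) is closer to uniform (p=0.5), so it has higher entropy.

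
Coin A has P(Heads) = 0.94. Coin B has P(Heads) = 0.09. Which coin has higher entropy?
B

For binary distributions, entropy is maximized at p=0.5 and decreases as p moves toward 0 or 1.

H(A) = H(0.94) = 0.3274 bits
H(B) = H(0.09) = 0.4365 bits

Distribution B (p=0.09) is closer to uniform (p=0.5), so it has higher entropy.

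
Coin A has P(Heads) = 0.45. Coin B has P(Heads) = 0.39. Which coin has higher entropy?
A

For binary distributions, entropy is maximized at p=0.5 and decreases as p moves toward 0 or 1.

H(A) = H(0.45) = 0.9928 bits
H(B) = H(0.39) = 0.9648 bits

Distribution A (p=0.45) is closer to uniform (p=0.5), so it has higher entropy.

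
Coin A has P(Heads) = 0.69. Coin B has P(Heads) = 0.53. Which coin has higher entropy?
B

For binary distributions, entropy is maximized at p=0.5 and decreases as p moves toward 0 or 1.

H(A) = H(0.69) = 0.8932 bits
H(B) = H(0.53) = 0.9974 bits

Distribution B (p=0.53) is closer to uniform (p=0.5), so it has higher entropy.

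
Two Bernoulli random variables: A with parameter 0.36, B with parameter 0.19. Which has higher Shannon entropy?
A

For binary distributions, entropy is maximized at p=0.5 and decreases as p moves toward 0 or 1.

H(A) = H(0.36) = 0.9427 bits
H(B) = H(0.19) = 0.7015 bits

Distribution A (p=0.36) is closer to uniform (p=0.5), so it has higher entropy.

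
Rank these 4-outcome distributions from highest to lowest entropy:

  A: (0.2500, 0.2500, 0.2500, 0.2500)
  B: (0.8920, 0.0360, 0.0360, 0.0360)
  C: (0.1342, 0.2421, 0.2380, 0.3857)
A > C > B

Key insight: Entropy is maximized by uniform distributions and minimized by concentrated distributions.

- Uniform distributions have maximum entropy log₂(4) = 2.0000 bits
- The more "peaked" or concentrated a distribution, the lower its entropy

Entropies:
  H(A) = 2.0000 bits
  H(B) = 0.6650 bits
  H(C) = 1.9073 bits

Ranking: A > C > B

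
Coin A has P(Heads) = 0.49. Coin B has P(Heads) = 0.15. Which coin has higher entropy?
A

For binary distributions, entropy is maximized at p=0.5 and decreases as p moves toward 0 or 1.

H(A) = H(0.49) = 0.9997 bits
H(B) = H(0.15) = 0.6098 bits

Distribution A (p=0.49) is closer to uniform (p=0.5), so it has higher entropy.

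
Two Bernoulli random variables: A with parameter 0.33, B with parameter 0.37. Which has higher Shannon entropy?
B

For binary distributions, entropy is maximized at p=0.5 and decreases as p moves toward 0 or 1.

H(A) = H(0.33) = 0.9149 bits
H(B) = H(0.37) = 0.9507 bits

Distribution B (p=0.37) is closer to uniform (p=0.5), so it has higher entropy.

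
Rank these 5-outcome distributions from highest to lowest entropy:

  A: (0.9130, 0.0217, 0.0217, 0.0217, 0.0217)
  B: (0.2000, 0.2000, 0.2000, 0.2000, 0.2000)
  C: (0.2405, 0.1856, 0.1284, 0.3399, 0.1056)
B > C > A

Key insight: Entropy is maximized by uniform distributions and minimized by concentrated distributions.

- Uniform distributions have maximum entropy log₂(5) = 2.3219 bits
- The more "peaked" or concentrated a distribution, the lower its entropy

Entropies:
  H(A) = 0.6004 bits
  H(B) = 2.3219 bits
  H(C) = 2.1973 bits

Ranking: B > C > A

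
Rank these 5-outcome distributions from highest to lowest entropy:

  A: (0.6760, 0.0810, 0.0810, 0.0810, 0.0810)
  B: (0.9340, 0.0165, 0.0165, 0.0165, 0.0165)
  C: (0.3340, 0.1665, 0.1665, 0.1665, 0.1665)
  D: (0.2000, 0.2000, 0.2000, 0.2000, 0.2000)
D > C > A > B

Key insight: Entropy is maximized by uniform distributions and minimized by concentrated distributions.

Entropies:
  H(A) = 1.5567 bits
  H(B) = 0.4828 bits
  H(C) = 2.2510 bits
  H(D) = 2.3219 bits

Ranking: D > C > A > B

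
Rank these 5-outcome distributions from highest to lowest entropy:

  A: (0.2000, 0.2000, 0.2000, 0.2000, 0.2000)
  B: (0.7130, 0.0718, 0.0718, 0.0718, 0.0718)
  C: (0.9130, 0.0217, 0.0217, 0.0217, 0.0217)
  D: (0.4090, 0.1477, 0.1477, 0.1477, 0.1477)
A > D > B > C

Key insight: Entropy is maximized by uniform distributions and minimized by concentrated distributions.

Entropies:
  H(A) = 2.3219 bits
  H(B) = 1.4388 bits
  H(C) = 0.6004 bits
  H(D) = 2.1580 bits

Ranking: A > D > B > C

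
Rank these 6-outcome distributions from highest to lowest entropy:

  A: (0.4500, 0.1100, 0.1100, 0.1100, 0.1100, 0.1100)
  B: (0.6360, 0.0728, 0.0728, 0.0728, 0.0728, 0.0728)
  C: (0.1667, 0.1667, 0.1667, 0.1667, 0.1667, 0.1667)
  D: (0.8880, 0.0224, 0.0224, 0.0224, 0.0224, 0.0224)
C > A > B > D

Key insight: Entropy is maximized by uniform distributions and minimized by concentrated distributions.

Entropies:
  H(A) = 2.2698 bits
  H(B) = 1.7911 bits
  H(C) = 2.5850 bits
  H(D) = 0.7660 bits

Ranking: C > A > B > D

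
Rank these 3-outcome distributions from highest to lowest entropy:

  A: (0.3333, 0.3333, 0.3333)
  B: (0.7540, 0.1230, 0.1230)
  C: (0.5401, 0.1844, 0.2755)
A > C > B

Key insight: Entropy is maximized by uniform distributions and minimized by concentrated distributions.

- Uniform distributions have maximum entropy log₂(3) = 1.5850 bits
- The more "peaked" or concentrated a distribution, the lower its entropy

Entropies:
  H(A) = 1.5850 bits
  H(B) = 1.0509 bits
  H(C) = 1.4421 bits

Ranking: A > C > B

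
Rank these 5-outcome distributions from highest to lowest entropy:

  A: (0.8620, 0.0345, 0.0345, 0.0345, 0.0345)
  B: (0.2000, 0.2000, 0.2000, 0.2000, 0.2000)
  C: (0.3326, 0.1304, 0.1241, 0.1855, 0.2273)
B > C > A

Key insight: Entropy is maximized by uniform distributions and minimized by concentrated distributions.

- Uniform distributions have maximum entropy log₂(5) = 2.3219 bits
- The more "peaked" or concentrated a distribution, the lower its entropy

Entropies:
  H(A) = 0.8550 bits
  H(B) = 2.3219 bits
  H(C) = 2.2219 bits

Ranking: B > C > A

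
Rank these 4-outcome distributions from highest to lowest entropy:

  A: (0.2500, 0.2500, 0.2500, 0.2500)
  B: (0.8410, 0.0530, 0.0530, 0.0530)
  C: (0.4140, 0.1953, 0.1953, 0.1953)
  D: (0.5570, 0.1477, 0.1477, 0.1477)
A > C > D > B

Key insight: Entropy is maximized by uniform distributions and minimized by concentrated distributions.

Entropies:
  H(A) = 2.0000 bits
  H(B) = 0.8839 bits
  H(C) = 1.9073 bits
  H(D) = 1.6927 bits

Ranking: A > C > D > B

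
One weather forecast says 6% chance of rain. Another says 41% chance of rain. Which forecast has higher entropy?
41% forecast

Treat each forecast as a Bernoulli distribution. Binary entropy is maximized at p=0.5 and falls off symmetrically toward 0 or 1. The 41% forecast is closer to 50%, so it is more uncertain. H(6%) ≈ 0.327 bits, H(41%) ≈ 0.977 bits.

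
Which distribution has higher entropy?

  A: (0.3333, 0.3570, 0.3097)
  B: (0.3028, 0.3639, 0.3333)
A

Both distributions are close to uniform, making this a harder comparison.

H(A) = 1.5825 bits
H(B) = 1.5809 bits

The distribution closer to uniform has higher entropy.
Answer: A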